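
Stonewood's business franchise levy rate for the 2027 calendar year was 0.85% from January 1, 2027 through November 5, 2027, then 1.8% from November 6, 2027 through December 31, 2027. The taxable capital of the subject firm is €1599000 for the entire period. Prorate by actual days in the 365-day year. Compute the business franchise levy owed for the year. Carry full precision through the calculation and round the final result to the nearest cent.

January 1 – November 5, 2027: 309 days at 0.85% → €1599000 × 0.85% × 309/365 = €11506.2288
November 6 – December 31, 2027: 56 days at 1.8% → €1599000 × 1.8% × 56/365 = €4415.8685
Total = €15922.0973

€15922.10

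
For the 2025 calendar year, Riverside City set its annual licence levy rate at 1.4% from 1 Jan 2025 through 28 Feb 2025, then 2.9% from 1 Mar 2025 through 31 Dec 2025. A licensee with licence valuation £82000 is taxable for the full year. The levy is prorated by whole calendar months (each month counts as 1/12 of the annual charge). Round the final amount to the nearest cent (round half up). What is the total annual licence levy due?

1 Jan – 28 Feb 2025: 2 months at 1.4% → £82000 × 1.4% × 2/12 = £191.3333
1 Mar – 31 Dec 2025: 10 months at 2.9% → £82000 × 2.9% × 10/12 = £1981.6667
Total = £2173.0000

£2173.00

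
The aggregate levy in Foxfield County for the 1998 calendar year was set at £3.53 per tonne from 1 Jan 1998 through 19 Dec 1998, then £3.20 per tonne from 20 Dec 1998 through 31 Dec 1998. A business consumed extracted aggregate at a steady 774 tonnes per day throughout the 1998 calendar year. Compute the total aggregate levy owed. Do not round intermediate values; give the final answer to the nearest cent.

1 Jan – 19 Dec 1998: 353 days × 774 tonnes/day = 273,222 tonnes at £3.53/tonne → £964473.66
20 Dec – 31 Dec 1998: 12 days × 774 tonnes/day = 9,288 tonnes at £3.20/tonne → £29721.60

£994195.26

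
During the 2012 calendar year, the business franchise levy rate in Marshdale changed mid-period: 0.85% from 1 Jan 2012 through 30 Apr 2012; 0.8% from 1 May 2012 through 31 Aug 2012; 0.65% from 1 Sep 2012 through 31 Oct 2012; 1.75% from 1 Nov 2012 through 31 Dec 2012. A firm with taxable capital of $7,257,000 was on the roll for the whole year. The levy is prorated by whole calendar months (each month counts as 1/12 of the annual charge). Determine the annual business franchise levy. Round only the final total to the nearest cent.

1 Jan – 30 Apr 2012: 4 months at 0.85% → $7,257,000 × 0.85% × 4/12 = $20,561.5000
1 May – 31 Aug 2012: 4 months at 0.8% → $7,257,000 × 0.8% × 4/12 = $19,352.0000
1 Sep – 31 Oct 2012: 2 months at 0.65% → $7,257,000 × 0.65% × 2/12 = $7,861.7500
1 Nov – 31 Dec 2012: 2 months at 1.75% → $7,257,000 × 1.75% × 2/12 = $21,166.2500
Total = $68,941.5000

$68,941.50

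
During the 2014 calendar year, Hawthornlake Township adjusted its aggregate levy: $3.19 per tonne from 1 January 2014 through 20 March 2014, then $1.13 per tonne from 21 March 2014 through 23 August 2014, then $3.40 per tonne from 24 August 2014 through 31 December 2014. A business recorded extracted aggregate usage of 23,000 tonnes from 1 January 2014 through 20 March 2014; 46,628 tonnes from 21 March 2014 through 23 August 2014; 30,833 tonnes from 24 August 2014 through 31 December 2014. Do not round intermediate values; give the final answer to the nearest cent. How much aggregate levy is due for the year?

$230891.84

1 January – 20 March 2014: 23,000 tonnes at $3.19/tonne → $73370.00
21 March – 23 August 2014: 46,628 tonnes at $1.13/tonne → $52689.64
24 August – 31 December 2014: 30,833 tonnes at $3.40/tonne → $104832.20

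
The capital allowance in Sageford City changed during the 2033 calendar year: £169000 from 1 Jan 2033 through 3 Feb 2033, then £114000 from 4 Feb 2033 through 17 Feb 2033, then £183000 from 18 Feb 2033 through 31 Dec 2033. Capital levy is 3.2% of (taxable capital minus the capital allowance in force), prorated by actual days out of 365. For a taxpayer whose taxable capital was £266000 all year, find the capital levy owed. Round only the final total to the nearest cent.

1 Jan – 3 Feb 2033: 34 days, exemption £169000 → (£266000 − £169000) × 3.2% × 34/365 = £289.1397
4 Feb – 17 Feb 2033: 14 days, exemption £114000 → (£266000 − £114000) × 3.2% × 14/365 = £186.5644
18 Feb – 31 Dec 2033: 317 days, exemption £183000 → (£266000 − £183000) × 3.2% × 317/365 = £2306.7178
Total = £2782.4219

£2782.42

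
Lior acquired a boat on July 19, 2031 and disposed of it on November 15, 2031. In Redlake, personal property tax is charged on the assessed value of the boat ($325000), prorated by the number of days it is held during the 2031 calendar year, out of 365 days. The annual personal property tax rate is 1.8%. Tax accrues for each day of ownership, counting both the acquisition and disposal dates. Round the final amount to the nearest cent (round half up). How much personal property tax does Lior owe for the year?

$1923.29

Days held (July 19 – November 15, 2031): 120 out of 365
Tax = $325000 × 1.8% × 120/365 = $1923.2877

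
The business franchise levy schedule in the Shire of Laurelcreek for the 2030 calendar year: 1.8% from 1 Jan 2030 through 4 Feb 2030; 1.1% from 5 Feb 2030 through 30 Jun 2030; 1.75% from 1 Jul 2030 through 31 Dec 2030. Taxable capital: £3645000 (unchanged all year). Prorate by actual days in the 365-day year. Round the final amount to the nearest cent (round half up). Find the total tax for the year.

£54485.26

1 Jan – 4 Feb 2030: 35 days at 1.8% → £3645000 × 1.8% × 35/365 = £6291.3699
5 Feb – 30 Jun 2030: 146 days at 1.1% → £3645000 × 1.1% × 146/365 = £16038.0000
1 Jul – 31 Dec 2030: 184 days at 1.75% → £3645000 × 1.75% × 184/365 = £32155.8904
Total = £54485.2603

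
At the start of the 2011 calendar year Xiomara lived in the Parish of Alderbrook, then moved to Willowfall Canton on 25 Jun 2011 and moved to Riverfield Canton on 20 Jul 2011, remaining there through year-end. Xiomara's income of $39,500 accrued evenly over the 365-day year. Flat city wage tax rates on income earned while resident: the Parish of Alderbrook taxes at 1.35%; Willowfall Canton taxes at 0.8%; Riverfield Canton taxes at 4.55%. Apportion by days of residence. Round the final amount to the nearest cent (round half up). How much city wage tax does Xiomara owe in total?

$1,089.77

The Parish of Alderbrook, 1 Jan – 24 Jun 2011: 175 days → $39,500 × 1.35% × 175/365 = $255.6678
Willowfall Canton, 25 Jun – 19 Jul 2011: 25 days → $39,500 × 0.8% × 25/365 = $21.6438
Riverfield Canton, 20 Jul – 31 Dec 2011: 165 days → $39,500 × 4.55% × 165/365 = $812.4555
Total = $1,089.7671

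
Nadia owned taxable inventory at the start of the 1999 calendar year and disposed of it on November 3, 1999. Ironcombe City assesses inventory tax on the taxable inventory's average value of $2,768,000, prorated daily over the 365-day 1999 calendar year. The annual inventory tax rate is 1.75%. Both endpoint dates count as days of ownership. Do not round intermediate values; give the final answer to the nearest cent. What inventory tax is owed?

Days held (January 1 – November 3, 1999): 307 out of 365
Tax = $2,768,000 × 1.75% × 307/365 = $40,742.6849

$40,742.68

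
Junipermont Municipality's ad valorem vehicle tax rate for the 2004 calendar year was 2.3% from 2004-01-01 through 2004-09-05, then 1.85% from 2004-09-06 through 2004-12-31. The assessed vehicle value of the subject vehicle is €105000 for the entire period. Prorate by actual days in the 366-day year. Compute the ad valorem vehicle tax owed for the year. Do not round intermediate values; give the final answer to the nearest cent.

2004-01-01 to 2004-09-05: 249 days at 2.3% → €105000 × 2.3% × 249/366 = €1642.9918
2004-09-06 to 2004-12-31: 117 days at 1.85% → €105000 × 1.85% × 117/366 = €620.9631
Total = €2263.9549

€2263.95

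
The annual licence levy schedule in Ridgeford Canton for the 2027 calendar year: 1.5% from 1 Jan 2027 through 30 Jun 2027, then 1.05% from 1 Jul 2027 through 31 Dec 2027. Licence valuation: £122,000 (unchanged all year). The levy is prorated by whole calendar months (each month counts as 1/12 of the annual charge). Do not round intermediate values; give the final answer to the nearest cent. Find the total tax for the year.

£1,555.50

1 Jan – 30 Jun 2027: 6 months at 1.5% → £122,000 × 1.5% × 6/12 = £915.0000
1 Jul – 31 Dec 2027: 6 months at 1.05% → £122,000 × 1.05% × 6/12 = £640.5000
Total = £1,555.5000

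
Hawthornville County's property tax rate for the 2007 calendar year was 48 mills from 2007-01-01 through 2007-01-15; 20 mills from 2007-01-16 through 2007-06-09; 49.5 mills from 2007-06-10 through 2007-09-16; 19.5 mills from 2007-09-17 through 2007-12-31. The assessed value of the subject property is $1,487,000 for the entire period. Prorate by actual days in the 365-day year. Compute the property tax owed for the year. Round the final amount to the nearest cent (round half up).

2007-01-01 to 2007-01-15: 15 days at 48 mills → $1,487,000 × 4.8% × 15/365 = $2,933.2603
2007-01-16 to 2007-06-09: 145 days at 20 mills → $1,487,000 × 2% × 145/365 = $11,814.5205
2007-06-10 to 2007-09-16: 99 days at 49.5 mills → $1,487,000 × 4.95% × 99/365 = $19,964.5027
2007-09-17 to 2007-12-31: 106 days at 19.5 mills → $1,487,000 × 1.95% × 106/365 = $8,420.9014
Total = $43,133.1849

$43,133.18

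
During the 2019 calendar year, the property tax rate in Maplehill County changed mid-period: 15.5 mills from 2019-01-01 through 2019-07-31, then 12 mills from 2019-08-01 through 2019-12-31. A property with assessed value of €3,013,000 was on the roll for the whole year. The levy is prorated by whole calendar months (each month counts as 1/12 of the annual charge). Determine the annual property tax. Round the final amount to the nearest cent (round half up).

€42,307.54

2019-01-01 to 2019-07-31: 7 months at 15.5 mills → €3,013,000 × 1.55% × 7/12 = €27,242.5417
2019-08-01 to 2019-12-31: 5 months at 12 mills → €3,013,000 × 1.2% × 5/12 = €15,065.0000
Total = €42,307.5417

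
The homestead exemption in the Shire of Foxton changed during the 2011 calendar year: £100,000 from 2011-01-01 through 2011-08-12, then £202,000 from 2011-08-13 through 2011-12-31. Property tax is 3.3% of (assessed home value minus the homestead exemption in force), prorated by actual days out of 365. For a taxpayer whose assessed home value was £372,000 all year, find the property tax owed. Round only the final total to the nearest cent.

£7,675.71

2011-01-01 to 2011-08-12: 224 days, exemption £100,000 → (£372,000 − £100,000) × 3.3% × 224/365 = £5,508.5589
2011-08-13 to 2011-12-31: 141 days, exemption £202,000 → (£372,000 − £202,000) × 3.3% × 141/365 = £2,167.1507
Total = £7,675.7096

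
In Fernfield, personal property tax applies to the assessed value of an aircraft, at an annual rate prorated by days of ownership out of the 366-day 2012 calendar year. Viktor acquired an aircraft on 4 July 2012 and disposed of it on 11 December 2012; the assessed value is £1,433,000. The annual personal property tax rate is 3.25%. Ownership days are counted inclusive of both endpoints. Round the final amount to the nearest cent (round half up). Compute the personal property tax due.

£20,486.81

Days held (4 July – 11 December 2012): 161 out of 366
Tax = £1,433,000 × 3.25% × 161/366 = £20,486.8101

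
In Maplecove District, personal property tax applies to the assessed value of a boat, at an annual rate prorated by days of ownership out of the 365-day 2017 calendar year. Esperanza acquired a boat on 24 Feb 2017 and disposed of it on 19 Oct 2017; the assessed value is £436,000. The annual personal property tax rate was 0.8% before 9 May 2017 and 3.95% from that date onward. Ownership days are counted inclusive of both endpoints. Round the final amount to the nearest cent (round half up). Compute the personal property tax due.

24 Feb – 8 May 2017: 74 days at 0.8% → £436,000 × 0.8% × 74/365 = £707.1562
9 May – 19 Oct 2017: 164 days at 3.95% → £436,000 × 3.95% × 164/365 = £7,738.1041
Total = £8,445.2603

£8,445.26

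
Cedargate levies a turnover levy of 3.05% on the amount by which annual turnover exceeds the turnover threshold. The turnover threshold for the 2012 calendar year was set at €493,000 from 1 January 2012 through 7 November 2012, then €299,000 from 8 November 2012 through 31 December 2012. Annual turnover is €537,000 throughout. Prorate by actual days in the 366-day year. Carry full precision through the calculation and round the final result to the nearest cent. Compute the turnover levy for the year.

1 January – 7 November 2012: 312 days, exemption €493,000 → (€537,000 − €493,000) × 3.05% × 312/366 = €1,144.0000
8 November – 31 December 2012: 54 days, exemption €299,000 → (€537,000 − €299,000) × 3.05% × 54/366 = €1,071.0000
Total = €2,215.0000

€2,215.00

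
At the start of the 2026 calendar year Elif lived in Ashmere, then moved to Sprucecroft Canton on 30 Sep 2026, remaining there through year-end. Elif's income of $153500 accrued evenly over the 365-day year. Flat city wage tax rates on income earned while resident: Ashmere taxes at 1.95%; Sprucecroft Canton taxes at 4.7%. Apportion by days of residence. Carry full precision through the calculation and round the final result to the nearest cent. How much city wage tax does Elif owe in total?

$4068.80

Ashmere, 1 Jan – 29 Sep 2026: 272 days → $153500 × 1.95% × 272/365 = $2230.5863
Sprucecroft Canton, 30 Sep – 31 Dec 2026: 93 days → $153500 × 4.7% × 93/365 = $1838.2151
Total = $4068.8014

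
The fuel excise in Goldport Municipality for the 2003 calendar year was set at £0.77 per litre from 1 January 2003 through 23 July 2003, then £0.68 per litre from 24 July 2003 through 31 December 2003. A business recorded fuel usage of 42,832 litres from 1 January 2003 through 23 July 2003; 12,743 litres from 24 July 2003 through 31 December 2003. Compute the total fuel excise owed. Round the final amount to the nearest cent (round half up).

£41,645.88

1 January – 23 July 2003: 42,832 litres at £0.77/litre → £32,980.64
24 July – 31 December 2003: 12,743 litres at £0.68/litre → £8,665.24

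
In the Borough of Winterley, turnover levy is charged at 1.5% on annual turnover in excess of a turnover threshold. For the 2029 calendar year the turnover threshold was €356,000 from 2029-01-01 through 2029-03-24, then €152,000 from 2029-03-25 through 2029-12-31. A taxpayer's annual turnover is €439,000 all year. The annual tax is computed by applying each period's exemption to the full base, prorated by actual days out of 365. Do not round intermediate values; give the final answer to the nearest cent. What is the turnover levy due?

€3,609.16

2029-01-01 to 2029-03-24: 83 days, exemption €356,000 → (€439,000 − €356,000) × 1.5% × 83/365 = €283.1096
2029-03-25 to 2029-12-31: 282 days, exemption €152,000 → (€439,000 − €152,000) × 1.5% × 282/365 = €3,326.0548
Total = €3,609.1644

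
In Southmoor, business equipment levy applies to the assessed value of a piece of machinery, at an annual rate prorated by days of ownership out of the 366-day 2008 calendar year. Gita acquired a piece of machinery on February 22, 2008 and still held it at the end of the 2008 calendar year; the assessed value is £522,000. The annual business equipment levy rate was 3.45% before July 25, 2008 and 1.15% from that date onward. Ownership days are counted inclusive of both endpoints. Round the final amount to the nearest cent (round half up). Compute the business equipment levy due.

£10,201.82

February 22 – July 24, 2008: 154 days at 3.45% → £522,000 × 3.45% × 154/366 = £7,577.5574
July 25 – December 31, 2008: 160 days at 1.15% → £522,000 × 1.15% × 160/366 = £2,624.2623
Total = £10,201.8197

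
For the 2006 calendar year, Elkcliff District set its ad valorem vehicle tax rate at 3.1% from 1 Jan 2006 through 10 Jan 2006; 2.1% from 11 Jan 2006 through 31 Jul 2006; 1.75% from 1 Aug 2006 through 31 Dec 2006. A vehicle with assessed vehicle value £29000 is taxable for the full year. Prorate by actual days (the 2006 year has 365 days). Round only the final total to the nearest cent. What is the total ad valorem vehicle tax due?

1 Jan – 10 Jan 2006: 10 days at 3.1% → £29000 × 3.1% × 10/365 = £24.6301
11 Jan – 31 Jul 2006: 202 days at 2.1% → £29000 × 2.1% × 202/365 = £337.0356
1 Aug – 31 Dec 2006: 153 days at 1.75% → £29000 × 1.75% × 153/365 = £212.7329
Total = £574.3986

£574.40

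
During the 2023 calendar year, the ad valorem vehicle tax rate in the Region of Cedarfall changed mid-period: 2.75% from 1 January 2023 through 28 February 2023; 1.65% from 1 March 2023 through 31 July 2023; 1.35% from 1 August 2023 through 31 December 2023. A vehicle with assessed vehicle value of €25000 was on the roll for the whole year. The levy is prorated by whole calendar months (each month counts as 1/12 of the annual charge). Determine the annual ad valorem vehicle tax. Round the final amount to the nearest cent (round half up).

1 January – 28 February 2023: 2 months at 2.75% → €25000 × 2.75% × 2/12 = €114.5833
1 March – 31 July 2023: 5 months at 1.65% → €25000 × 1.65% × 5/12 = €171.8750
1 August – 31 December 2023: 5 months at 1.35% → €25000 × 1.35% × 5/12 = €140.6250
Total = €427.0833

€427.08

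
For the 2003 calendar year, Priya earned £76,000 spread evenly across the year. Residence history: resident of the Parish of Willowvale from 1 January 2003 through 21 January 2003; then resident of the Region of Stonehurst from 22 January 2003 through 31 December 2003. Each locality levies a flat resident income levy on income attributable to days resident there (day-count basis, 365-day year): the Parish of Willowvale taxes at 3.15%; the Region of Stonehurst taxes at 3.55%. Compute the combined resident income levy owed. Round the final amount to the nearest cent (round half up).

£2,680.51

The Parish of Willowvale, 1 January – 21 January 2003: 21 days → £76,000 × 3.15% × 21/365 = £137.7370
The Region of Stonehurst, 22 January – 31 December 2003: 344 days → £76,000 × 3.55% × 344/365 = £2,542.7726
Total = £2,680.5096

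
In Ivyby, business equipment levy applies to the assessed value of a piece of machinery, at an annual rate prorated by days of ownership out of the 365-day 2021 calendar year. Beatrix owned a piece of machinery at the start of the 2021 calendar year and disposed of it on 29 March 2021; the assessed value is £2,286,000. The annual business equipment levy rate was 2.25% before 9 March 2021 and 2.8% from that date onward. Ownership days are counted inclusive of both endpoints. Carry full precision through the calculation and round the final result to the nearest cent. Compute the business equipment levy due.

£13,124.15

1 January – 8 March 2021: 67 days at 2.25% → £2,286,000 × 2.25% × 67/365 = £9,441.4932
9 March – 29 March 2021: 21 days at 2.8% → £2,286,000 × 2.8% × 21/365 = £3,682.6521
Total = £13,124.1452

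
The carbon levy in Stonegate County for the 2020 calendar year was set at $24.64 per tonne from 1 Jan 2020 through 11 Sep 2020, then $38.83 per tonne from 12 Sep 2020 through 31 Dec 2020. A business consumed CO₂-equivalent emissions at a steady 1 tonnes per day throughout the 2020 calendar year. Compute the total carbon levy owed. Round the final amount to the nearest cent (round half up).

1 Jan – 11 Sep 2020: 255 days × 1 tonnes/day = 255 tonnes at $24.64/tonne → $6,283.20
12 Sep – 31 Dec 2020: 111 days × 1 tonnes/day = 111 tonnes at $38.83/tonne → $4,310.13

$10,593.33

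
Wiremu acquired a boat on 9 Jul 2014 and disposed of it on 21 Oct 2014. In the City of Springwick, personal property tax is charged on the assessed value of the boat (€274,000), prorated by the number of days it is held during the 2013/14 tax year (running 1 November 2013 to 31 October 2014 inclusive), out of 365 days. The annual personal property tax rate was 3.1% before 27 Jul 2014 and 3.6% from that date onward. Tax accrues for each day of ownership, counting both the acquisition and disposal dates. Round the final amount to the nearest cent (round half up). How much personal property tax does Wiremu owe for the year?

9 Jul – 26 Jul 2014: 18 days at 3.1% → €274,000 × 3.1% × 18/365 = €418.8822
27 Jul – 21 Oct 2014: 87 days at 3.6% → €274,000 × 3.6% × 87/365 = €2,351.1452
Total = €2,770.0274

€2,770.03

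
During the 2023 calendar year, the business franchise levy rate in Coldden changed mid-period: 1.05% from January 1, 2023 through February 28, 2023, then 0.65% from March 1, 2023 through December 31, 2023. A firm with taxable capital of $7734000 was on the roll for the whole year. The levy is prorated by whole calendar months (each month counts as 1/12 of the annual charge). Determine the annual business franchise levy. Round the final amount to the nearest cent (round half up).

January 1 – February 28, 2023: 2 months at 1.05% → $7734000 × 1.05% × 2/12 = $13534.5000
March 1 – December 31, 2023: 10 months at 0.65% → $7734000 × 0.65% × 10/12 = $41892.5000
Total = $55427.0000

$55427.00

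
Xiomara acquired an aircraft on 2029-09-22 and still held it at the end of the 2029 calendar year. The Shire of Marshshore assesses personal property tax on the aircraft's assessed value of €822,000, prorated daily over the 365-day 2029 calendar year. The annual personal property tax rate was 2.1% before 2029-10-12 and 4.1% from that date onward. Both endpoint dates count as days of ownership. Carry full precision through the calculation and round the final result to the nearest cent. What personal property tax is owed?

€8,424.94

2029-09-22 to 2029-10-11: 20 days at 2.1% → €822,000 × 2.1% × 20/365 = €945.8630
2029-10-12 to 2029-12-31: 81 days at 4.1% → €822,000 × 4.1% × 81/365 = €7,479.0740
Total = €8,424.9370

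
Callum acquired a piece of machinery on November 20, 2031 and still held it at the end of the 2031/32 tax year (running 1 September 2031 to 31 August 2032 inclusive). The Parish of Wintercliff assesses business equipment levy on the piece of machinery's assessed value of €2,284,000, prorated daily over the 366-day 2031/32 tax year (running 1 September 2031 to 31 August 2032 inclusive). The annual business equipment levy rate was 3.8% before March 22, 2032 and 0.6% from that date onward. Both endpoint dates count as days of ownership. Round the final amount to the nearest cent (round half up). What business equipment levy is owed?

November 20, 2031 – March 21, 2032: 123 days at 3.8% → €2,284,000 × 3.8% × 123/366 = €29,167.8033
March 22 – August 31, 2032: 163 days at 0.6% → €2,284,000 × 0.6% × 163/366 = €6,103.1475
Total = €35,270.9508

€35,270.95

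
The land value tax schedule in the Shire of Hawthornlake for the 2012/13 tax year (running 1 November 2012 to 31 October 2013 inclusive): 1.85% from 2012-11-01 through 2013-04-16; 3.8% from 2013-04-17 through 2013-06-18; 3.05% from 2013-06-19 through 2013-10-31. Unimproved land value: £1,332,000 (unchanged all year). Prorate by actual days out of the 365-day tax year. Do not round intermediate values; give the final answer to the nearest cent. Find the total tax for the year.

2012-11-01 to 2013-04-16: 167 days at 1.85% → £1,332,000 × 1.85% × 167/365 = £11,274.5589
2013-04-17 to 2013-06-18: 63 days at 3.8% → £1,332,000 × 3.8% × 63/365 = £8,736.4603
2013-06-19 to 2013-10-31: 135 days at 3.05% → £1,332,000 × 3.05% × 135/365 = £15,026.0548
Total = £35,037.0740

£35,037.07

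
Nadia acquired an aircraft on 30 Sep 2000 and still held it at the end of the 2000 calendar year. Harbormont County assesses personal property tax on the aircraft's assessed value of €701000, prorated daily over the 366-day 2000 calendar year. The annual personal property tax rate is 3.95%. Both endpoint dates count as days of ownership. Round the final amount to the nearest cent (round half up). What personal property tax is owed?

Days held (30 Sep – 31 Dec 2000): 93 out of 366
Tax = €701000 × 3.95% × 93/366 = €7035.8566

€7035.86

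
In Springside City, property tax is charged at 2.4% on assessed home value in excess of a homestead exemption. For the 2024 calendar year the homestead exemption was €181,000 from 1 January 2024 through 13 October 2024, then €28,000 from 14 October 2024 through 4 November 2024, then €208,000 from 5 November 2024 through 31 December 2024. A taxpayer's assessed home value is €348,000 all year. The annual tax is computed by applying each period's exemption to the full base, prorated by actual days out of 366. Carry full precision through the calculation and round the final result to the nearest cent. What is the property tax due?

1 January – 13 October 2024: 287 days, exemption €181,000 → (€348,000 − €181,000) × 2.4% × 287/366 = €3,142.8852
14 October – 4 November 2024: 22 days, exemption €28,000 → (€348,000 − €28,000) × 2.4% × 22/366 = €461.6393
5 November – 31 December 2024: 57 days, exemption €208,000 → (€348,000 − €208,000) × 2.4% × 57/366 = €523.2787
Total = €4,127.8033

€4,127.80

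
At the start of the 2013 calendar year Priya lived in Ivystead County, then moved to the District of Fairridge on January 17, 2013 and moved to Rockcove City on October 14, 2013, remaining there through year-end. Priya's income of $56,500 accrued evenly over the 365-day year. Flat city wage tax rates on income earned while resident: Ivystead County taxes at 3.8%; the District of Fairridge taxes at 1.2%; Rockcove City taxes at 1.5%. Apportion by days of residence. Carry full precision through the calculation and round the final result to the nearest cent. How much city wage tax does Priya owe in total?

Ivystead County, January 1 – January 16, 2013: 16 days → $56,500 × 3.8% × 16/365 = $94.1151
The District of Fairridge, January 17 – October 13, 2013: 270 days → $56,500 × 1.2% × 270/365 = $501.5342
Rockcove City, October 14 – December 31, 2013: 79 days → $56,500 × 1.5% × 79/365 = $183.4315
Total = $779.0808

$779.08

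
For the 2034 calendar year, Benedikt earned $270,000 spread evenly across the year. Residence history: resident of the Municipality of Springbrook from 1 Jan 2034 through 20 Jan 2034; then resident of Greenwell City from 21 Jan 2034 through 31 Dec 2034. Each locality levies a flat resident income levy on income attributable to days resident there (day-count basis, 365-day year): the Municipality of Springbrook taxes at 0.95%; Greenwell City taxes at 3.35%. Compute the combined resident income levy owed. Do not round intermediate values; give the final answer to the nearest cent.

The Municipality of Springbrook, 1 Jan – 20 Jan 2034: 20 days → $270,000 × 0.95% × 20/365 = $140.5479
Greenwell City, 21 Jan – 31 Dec 2034: 345 days → $270,000 × 3.35% × 345/365 = $8,549.3836
Total = $8,689.9315

$8,689.93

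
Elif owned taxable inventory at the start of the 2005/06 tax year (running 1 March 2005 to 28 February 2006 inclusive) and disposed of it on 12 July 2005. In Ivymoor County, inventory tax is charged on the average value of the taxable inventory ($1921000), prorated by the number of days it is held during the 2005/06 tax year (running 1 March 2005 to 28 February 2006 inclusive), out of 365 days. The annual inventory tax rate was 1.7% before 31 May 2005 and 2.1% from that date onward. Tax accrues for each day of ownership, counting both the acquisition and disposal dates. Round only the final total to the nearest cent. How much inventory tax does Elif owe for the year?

1 March – 30 May 2005: 91 days at 1.7% → $1921000 × 1.7% × 91/365 = $8141.8822
31 May – 12 July 2005: 43 days at 2.1% → $1921000 × 2.1% × 43/365 = $4752.5014
Total = $12894.3836

$12894.38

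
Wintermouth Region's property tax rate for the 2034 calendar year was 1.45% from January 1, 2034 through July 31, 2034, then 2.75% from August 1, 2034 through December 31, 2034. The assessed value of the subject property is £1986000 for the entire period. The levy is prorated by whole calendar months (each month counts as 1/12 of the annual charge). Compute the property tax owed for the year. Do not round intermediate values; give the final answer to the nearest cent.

£39554.50

January 1 – July 31, 2034: 7 months at 1.45% → £1986000 × 1.45% × 7/12 = £16798.2500
August 1 – December 31, 2034: 5 months at 2.75% → £1986000 × 2.75% × 5/12 = £22756.2500
Total = £39554.5000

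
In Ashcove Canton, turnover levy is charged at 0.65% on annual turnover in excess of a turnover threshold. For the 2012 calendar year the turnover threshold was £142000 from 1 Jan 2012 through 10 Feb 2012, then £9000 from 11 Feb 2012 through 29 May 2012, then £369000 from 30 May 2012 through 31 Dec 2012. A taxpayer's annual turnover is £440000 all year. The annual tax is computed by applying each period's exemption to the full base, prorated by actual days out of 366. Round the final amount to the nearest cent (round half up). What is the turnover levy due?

£1323.67

1 Jan – 10 Feb 2012: 41 days, exemption £142000 → (£440000 − £142000) × 0.65% × 41/366 = £216.9863
11 Feb – 29 May 2012: 109 days, exemption £9000 → (£440000 − £9000) × 0.65% × 109/366 = £834.3265
30 May – 31 Dec 2012: 216 days, exemption £369000 → (£440000 − £369000) × 0.65% × 216/366 = £272.3607
Total = £1323.6735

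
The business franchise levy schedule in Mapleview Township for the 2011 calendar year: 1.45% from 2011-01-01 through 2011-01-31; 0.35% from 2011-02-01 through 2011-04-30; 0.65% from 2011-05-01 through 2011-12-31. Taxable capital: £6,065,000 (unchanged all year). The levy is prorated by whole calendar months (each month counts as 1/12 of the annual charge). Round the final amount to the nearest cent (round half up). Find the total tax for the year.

£38,917.08

2011-01-01 to 2011-01-31: 1 month at 1.45% → £6,065,000 × 1.45% × 1/12 = £7,328.5417
2011-02-01 to 2011-04-30: 3 months at 0.35% → £6,065,000 × 0.35% × 3/12 = £5,306.8750
2011-05-01 to 2011-12-31: 8 months at 0.65% → £6,065,000 × 0.65% × 8/12 = £26,281.6667
Total = £38,917.0833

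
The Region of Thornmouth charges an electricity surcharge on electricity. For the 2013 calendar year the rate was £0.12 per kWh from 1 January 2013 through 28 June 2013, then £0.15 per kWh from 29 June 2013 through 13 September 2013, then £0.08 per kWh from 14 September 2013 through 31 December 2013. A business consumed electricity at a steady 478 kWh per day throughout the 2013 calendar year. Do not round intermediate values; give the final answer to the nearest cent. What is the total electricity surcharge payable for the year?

£19,956.50

1 January – 28 June 2013: 179 days × 478 kWh/day = 85,562 kWh at £0.12/kWh → £10,267.44
29 June – 13 September 2013: 77 days × 478 kWh/day = 36,806 kWh at £0.15/kWh → £5,520.90
14 September – 31 December 2013: 109 days × 478 kWh/day = 52,102 kWh at £0.08/kWh → £4,168.16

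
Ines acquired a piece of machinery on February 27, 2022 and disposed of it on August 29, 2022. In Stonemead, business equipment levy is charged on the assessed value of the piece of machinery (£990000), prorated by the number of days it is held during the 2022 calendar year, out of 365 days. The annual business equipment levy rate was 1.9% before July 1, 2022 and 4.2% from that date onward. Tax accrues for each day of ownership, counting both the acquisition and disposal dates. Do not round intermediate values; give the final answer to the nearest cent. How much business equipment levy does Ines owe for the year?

February 27 – June 30, 2022: 124 days at 1.9% → £990000 × 1.9% × 124/365 = £6390.2466
July 1 – August 29, 2022: 60 days at 4.2% → £990000 × 4.2% × 60/365 = £6835.0685
Total = £13225.3151

£13225.32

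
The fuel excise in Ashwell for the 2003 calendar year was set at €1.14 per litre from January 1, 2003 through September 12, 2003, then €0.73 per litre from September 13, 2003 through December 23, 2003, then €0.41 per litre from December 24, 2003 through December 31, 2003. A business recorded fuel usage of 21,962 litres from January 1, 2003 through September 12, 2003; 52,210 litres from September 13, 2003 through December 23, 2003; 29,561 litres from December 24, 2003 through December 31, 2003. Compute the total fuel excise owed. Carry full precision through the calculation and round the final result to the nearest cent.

€75,269.99

January 1 – September 12, 2003: 21,962 litres at €1.14/litre → €25,036.68
September 13 – December 23, 2003: 52,210 litres at €0.73/litre → €38,113.30
December 24 – December 31, 2003: 29,561 litres at €0.41/litre → €12,120.01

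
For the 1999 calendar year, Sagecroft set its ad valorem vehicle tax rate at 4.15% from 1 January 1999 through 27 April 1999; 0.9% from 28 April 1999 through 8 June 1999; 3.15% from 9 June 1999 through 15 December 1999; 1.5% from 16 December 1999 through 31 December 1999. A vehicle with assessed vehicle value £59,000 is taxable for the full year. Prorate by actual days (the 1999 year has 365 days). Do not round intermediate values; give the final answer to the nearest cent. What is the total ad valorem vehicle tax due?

1 January – 27 April 1999: 117 days at 4.15% → £59,000 × 4.15% × 117/365 = £784.8616
28 April – 8 June 1999: 42 days at 0.9% → £59,000 × 0.9% × 42/365 = £61.1014
9 June – 15 December 1999: 190 days at 3.15% → £59,000 × 3.15% × 190/365 = £967.4384
16 December – 31 December 1999: 16 days at 1.5% → £59,000 × 1.5% × 16/365 = £38.7945
Total = £1,852.1959

£1,852.20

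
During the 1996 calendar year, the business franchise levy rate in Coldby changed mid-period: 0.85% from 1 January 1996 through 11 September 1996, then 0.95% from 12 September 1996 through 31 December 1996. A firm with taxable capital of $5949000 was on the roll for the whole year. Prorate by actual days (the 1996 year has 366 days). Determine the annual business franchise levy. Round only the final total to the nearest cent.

$52370.70

1 January – 11 September 1996: 255 days at 0.85% → $5949000 × 0.85% × 255/366 = $35230.7582
12 September – 31 December 1996: 111 days at 0.95% → $5949000 × 0.95% × 111/366 = $17139.9467
Total = $52370.7049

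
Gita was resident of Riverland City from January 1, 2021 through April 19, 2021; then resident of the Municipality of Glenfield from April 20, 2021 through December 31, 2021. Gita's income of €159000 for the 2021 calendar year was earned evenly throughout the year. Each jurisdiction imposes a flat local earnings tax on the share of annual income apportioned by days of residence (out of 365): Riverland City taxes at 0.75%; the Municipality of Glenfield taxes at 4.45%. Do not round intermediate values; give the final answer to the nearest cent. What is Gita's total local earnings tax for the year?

€5318.66

Riverland City, January 1 – April 19, 2021: 109 days → €159000 × 0.75% × 109/365 = €356.1164
The Municipality of Glenfield, April 20 – December 31, 2021: 256 days → €159000 × 4.45% × 256/365 = €4962.5425
Total = €5318.6589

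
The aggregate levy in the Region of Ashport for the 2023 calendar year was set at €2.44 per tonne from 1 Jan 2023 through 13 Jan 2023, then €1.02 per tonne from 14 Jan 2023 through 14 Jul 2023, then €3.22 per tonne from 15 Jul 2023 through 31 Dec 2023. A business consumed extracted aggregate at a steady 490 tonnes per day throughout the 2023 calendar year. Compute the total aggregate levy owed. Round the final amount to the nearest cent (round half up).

1 Jan – 13 Jan 2023: 13 days × 490 tonnes/day = 6,370 tonnes at €2.44/tonne → €15,542.80
14 Jan – 14 Jul 2023: 182 days × 490 tonnes/day = 89,180 tonnes at €1.02/tonne → €90,963.60
15 Jul – 31 Dec 2023: 170 days × 490 tonnes/day = 83,300 tonnes at €3.22/tonne → €268,226.00

€374,732.40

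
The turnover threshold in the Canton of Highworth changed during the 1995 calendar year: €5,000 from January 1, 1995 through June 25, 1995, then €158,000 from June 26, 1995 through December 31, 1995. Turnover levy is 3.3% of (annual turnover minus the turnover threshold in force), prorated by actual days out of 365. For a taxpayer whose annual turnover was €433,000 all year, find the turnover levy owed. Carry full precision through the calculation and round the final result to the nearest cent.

€11,509.59

January 1 – June 25, 1995: 176 days, exemption €5,000 → (€433,000 − €5,000) × 3.3% × 176/365 = €6,810.4767
June 26 – December 31, 1995: 189 days, exemption €158,000 → (€433,000 − €158,000) × 3.3% × 189/365 = €4,699.1096
Total = €11,509.5863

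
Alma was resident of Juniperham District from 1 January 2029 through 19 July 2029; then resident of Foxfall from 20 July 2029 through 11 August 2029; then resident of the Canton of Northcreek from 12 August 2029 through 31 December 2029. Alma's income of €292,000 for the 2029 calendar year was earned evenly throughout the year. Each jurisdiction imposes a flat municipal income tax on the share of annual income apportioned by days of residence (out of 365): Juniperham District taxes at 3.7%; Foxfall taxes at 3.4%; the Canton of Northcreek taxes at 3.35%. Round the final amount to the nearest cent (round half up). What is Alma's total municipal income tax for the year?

Juniperham District, 1 January – 19 July 2029: 200 days → €292,000 × 3.7% × 200/365 = €5,920.0000
Foxfall, 20 July – 11 August 2029: 23 days → €292,000 × 3.4% × 23/365 = €625.6000
The Canton of Northcreek, 12 August – 31 December 2029: 142 days → €292,000 × 3.35% × 142/365 = €3,805.6000
Total = €10,351.2000

€10,351.20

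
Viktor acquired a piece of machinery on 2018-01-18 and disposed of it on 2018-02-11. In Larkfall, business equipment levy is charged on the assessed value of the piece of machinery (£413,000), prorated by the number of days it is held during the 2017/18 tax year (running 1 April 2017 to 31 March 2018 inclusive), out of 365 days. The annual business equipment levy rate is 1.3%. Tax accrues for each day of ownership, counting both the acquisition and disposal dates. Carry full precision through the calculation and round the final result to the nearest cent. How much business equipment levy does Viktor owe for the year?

Days held (2018-01-18 to 2018-02-11): 25 out of 365
Tax = £413,000 × 1.3% × 25/365 = £367.7397

£367.74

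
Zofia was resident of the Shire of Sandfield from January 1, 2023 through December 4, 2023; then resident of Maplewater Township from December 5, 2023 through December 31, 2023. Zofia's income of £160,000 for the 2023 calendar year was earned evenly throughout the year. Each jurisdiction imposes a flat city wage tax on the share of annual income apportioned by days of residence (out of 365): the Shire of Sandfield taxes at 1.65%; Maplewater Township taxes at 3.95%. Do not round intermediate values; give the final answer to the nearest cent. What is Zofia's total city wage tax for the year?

£2,912.22

The Shire of Sandfield, January 1 – December 4, 2023: 338 days → £160,000 × 1.65% × 338/365 = £2,444.7123
Maplewater Township, December 5 – December 31, 2023: 27 days → £160,000 × 3.95% × 27/365 = £467.5068
Total = £2,912.2192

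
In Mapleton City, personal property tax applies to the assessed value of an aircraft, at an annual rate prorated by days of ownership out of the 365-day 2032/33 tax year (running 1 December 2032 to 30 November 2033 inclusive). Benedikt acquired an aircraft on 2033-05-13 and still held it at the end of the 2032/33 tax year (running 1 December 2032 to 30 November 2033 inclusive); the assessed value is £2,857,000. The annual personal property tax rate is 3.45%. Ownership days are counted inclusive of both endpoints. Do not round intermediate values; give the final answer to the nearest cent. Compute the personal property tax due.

£54,549.13

Days held (2033-05-13 to 2033-11-30): 202 out of 365
Tax = £2,857,000 × 3.45% × 202/365 = £54,549.1315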